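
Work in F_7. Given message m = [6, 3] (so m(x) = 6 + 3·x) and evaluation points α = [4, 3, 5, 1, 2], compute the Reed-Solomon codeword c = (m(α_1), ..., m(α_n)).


c = [4, 1, 0, 2, 5]

Message polynomial: m(x) = 6 + 3·x (mod 7).
For each evaluation point α_i, compute m(α_i) mod 7:
  α_1 = 4: Horner steps 3 → 4, so m(4) = 4.
  α_2 = 3: Horner steps 3 → 1, so m(3) = 1.
  α_3 = 5: Horner steps 3 → 0, so m(5) = 0.
  α_4 = 1: Horner steps 3 → 2, so m(1) = 2.
  α_5 = 2: Horner steps 3 → 5, so m(2) = 5.
Codeword c = [4, 1, 0, 2, 5] ∈ F_7^5.


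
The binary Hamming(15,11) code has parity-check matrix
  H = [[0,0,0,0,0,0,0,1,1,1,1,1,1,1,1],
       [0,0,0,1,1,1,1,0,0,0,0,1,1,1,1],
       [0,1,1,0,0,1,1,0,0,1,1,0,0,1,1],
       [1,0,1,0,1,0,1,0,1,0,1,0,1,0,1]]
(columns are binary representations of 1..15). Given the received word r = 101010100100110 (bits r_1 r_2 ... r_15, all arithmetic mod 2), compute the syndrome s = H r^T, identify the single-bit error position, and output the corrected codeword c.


s = (1, 0, 0, 1)^T, error position = 9, corrected codeword c = 101010101100110

Compute s = H r^T mod 2 one row at a time:
  s_1 = 0 + 0 + 1 + 0 + 0 + 1 + 1 + 0 = 3 ≡ 1 (mod 2).
  s_2 = 0 + 1 + 0 + 1 + 0 + 1 + 1 + 0 = 4 ≡ 0 (mod 2).
  s_3 = 0 + 1 + 0 + 1 + 1 + 0 + 1 + 0 = 4 ≡ 0 (mod 2).
  s_4 = 1 + 1 + 1 + 1 + 0 + 0 + 1 + 0 = 5 ≡ 1 (mod 2).
s = (1, 0, 0, 1)^T — this equals column 9 of H (binary 1001), so error is at position 9.
Correct: flip bit 9 of r = 101010100100110 to get c = 101010101100110.


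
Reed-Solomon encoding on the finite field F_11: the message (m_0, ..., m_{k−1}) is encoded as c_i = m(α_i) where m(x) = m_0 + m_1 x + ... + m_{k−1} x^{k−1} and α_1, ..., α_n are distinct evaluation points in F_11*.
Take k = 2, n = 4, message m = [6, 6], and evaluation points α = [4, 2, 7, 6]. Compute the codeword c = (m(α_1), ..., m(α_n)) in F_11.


c = [8, 7, 4, 9]

Message polynomial: m(x) = 6 + 6·x (mod 11).
For each evaluation point α_i, compute m(α_i) mod 11:
  α_1 = 4: Horner steps 6 → 8, so m(4) = 8.
  α_2 = 2: Horner steps 6 → 7, so m(2) = 7.
  α_3 = 7: Horner steps 6 → 4, so m(7) = 4.
  α_4 = 6: Horner steps 6 → 9, so m(6) = 9.
Codeword c = [8, 7, 4, 9] ∈ F_11^4.


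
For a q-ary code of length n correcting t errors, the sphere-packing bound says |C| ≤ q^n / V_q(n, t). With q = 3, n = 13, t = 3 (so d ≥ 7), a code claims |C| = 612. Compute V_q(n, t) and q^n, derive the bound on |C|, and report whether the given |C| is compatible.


V_q(n, t) = 2627, q^n = 1594323, Hamming bound = 606, |C| = 612 > bound (violated).

Step 1: Compute V_q(n, t) = Σ_{j=0}^3 C(n, j) (q−1)^j.
  j = 0: C(13,0)·(2)^0 = 1·1 = 1.
  j = 1: C(13,1)·(2)^1 = 13·2 = 26.
  j = 2: C(13,2)·(2)^2 = 78·4 = 312.
  j = 3: C(13,3)·(2)^3 = 286·8 = 2288.
  V_q(n, t) = 1 + 26 + 312 + 2288 = 2627.
Step 2: q^n = 3^13 = 1594323.
Step 3: Hamming bound ⌊q^n / V_q(n,t)⌋ = ⌊1594323/2627⌋ = 606.
Step 4: Compare |C| = 612 to 606: violated.
The claimed |C| lies above the Hamming bound, so no 3-ary code of length 13 with d ≥ 7 can have 612 codewords.


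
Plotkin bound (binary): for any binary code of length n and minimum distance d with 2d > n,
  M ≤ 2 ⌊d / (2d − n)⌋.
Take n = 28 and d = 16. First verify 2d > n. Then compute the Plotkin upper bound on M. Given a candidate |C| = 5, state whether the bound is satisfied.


Plotkin bound M ≤ 8; given |C| = 5 ≤ bound (satisfied).

Check applicability: 2d = 32, n = 28.
2d − n = 4 > 0, so Plotkin applies.
Compute d/(2d−n) = 16/4 ≈ 4.0000.
⌊d/(2d−n)⌋ = 4.
Plotkin bound: M ≤ 2·4 = 8.
Given |C| = 5, check: satisfied.
This |C| is below the Plotkin bound.


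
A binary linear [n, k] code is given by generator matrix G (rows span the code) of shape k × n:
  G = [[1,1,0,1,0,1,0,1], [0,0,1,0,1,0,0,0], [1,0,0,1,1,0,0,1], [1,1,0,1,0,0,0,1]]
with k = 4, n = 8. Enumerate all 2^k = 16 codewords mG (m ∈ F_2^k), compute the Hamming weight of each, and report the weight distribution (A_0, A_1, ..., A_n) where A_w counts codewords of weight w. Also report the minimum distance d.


Weight distribution: A_0 = 1, A_1 = 1, A_2 = 3, A_3 = 3, A_4 = 3, A_5 = 3, A_6 = 1, A_7 = 1. Minimum distance d = 1.

Enumerate all 2^4 = 16 messages m ∈ F_2^4.
For each, compute codeword c = mG in F_2^8, then tally its weight.
  m = 0000 → c = 00000000, weight = 0.
  m = 1000 → c = 11010101, weight = 5.
  m = 0100 → c = 00101000, weight = 2.
  m = 1100 → c = 11111101, weight = 7.
  m = 0010 → c = 10011001, weight = 4.
  m = 1010 → c = 01001100, weight = 3.
  m = 0110 → c = 10110001, weight = 4.
  m = 1110 → c = 01100100, weight = 3.
  m = 0001 → c = 11010001, weight = 4.
  m = 1001 → c = 00000100, weight = 1.
  m = 0101 → c = 11111001, weight = 6.
  m = 1101 → c = 00101100, weight = 3.
  m = 0011 → c = 01001000, weight = 2.
  m = 1011 → c = 10011101, weight = 5.
  m = 0111 → c = 01100000, weight = 2.
  m = 1111 → c = 10110101, weight = 5.
Tally weights:
  weight 0: 1 codewords.
  weight 1: 1 codewords.
  weight 2: 3 codewords.
  weight 3: 3 codewords.
  weight 4: 3 codewords.
  weight 5: 3 codewords.
  weight 6: 1 codewords.
  weight 7: 1 codewords.
Minimum distance d = smallest w > 0 with A_w > 0 = 1.
Sanity: Σ A_w = 16 = 2^4 = 16 ✓.


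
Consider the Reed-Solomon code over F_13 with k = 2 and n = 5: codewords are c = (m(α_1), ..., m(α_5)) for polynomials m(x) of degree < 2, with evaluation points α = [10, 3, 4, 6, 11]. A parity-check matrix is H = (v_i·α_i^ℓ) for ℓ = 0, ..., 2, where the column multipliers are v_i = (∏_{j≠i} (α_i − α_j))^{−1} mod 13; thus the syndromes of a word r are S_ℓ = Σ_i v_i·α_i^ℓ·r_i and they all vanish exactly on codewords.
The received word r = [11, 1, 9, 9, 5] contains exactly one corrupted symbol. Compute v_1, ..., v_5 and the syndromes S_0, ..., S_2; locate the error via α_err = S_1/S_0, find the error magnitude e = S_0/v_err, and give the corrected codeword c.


S = (2, 8, 6), error at position 3, error magnitude e = 1, c = [11, 1, 8, 9, 5].

Step 1: column multipliers v_i = (∏_{j≠i}(α_i − α_j))^{−1} mod 13.
  i = 1 (α = 10): (10−3)(10−4)(10−6)(10−11) = 7·6·4·(−1) = −168 ≡ 1, so v_1 = 1^{−1} = 1 (mod 13).
  i = 2 (α = 3): (3−10)(3−4)(3−6)(3−11) = (−7)·(−1)·(−3)·(−8) = 168 ≡ 12, so v_2 = 12^{−1} = 12 (mod 13).
  i = 3 (α = 4): (4−10)(4−3)(4−6)(4−11) = (−6)·1·(−2)·(−7) = −84 ≡ 7, so v_3 = 7^{−1} = 2 (mod 13).
  i = 4 (α = 6): (6−10)(6−3)(6−4)(6−11) = (−4)·3·2·(−5) = 120 ≡ 3, so v_4 = 3^{−1} = 9 (mod 13).
  i = 5 (α = 11): (11−10)(11−3)(11−4)(11−6) = 1·8·7·5 = 280 ≡ 7, so v_5 = 7^{−1} = 2 (mod 13).
  v = [1, 12, 2, 9, 2].
Step 2: syndromes of r = [11, 1, 9, 9, 5] (all sums mod 13).
  S_0 = Σ v_i r_i = 1·11 + 12·1 + 2·9 + 9·9 + 2·5 = 132 ≡ 2.
  S_1 = Σ v_i α_i r_i = 1·10·11 + 12·3·1 + 2·4·9 + 9·6·9 + 2·11·5 = 814 ≡ 8.
  α_i^2 mod 13 = [9, 9, 3, 10, 4].
  S_2 = Σ v_i α_i^2 r_i = 1·9·11 + 12·9·1 + 2·3·9 + 9·10·9 + 2·4·5 = 1111 ≡ 6.
  S = (2, 8, 6) ≠ 0, so r is not a codeword (an error is present).
Step 3: locate the error. For a single error e at position i, S_ℓ = v_i·e·α_i^ℓ, so α_err = S_1/S_0.
  S_0^{−1} = 2^{−1} = 7 (mod 13), so α_err = 8·7 = 56 ≡ 4 = α_3. Error position i = 3.
  Consistency check: S_2/S_1 = 6·5 = 30 ≡ 4 = α_err ✓ (single-error assumption holds).
Step 4: error magnitude e = S_0/v_3 = S_0·∏_{j≠3}(α_3 − α_j) = 2·7 = 14 ≡ 1 (mod 13).
Step 5: correct position 3: c_3 = r_3 − e = 9 − 1 ≡ 8 (mod 13). Hence c = [11, 1, 8, 9, 5].
  Check: interpolating c through the α_i gives m(x) = 6 + 7·x (degree < 2) with m(α_i) = c_i for every i, so c is indeed a codeword.


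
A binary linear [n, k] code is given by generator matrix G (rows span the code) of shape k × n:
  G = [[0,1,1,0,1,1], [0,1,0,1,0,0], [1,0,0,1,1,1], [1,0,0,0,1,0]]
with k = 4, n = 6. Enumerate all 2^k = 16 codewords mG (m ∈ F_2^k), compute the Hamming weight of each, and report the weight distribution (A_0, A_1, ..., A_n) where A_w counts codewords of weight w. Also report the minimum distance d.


Weight distribution: A_0 = 1, A_2 = 6, A_4 = 9. Minimum distance d = 2.

Enumerate all 2^4 = 16 messages m ∈ F_2^4.
For each, compute codeword c = mG in F_2^6, then tally its weight.
  m = 0000 → c = 000000, weight = 0.
  m = 1000 → c = 011011, weight = 4.
  m = 0100 → c = 010100, weight = 2.
  m = 1100 → c = 001111, weight = 4.
  m = 0010 → c = 100111, weight = 4.
  m = 1010 → c = 111100, weight = 4.
  m = 0110 → c = 110011, weight = 4.
  m = 1110 → c = 101000, weight = 2.
  m = 0001 → c = 100010, weight = 2.
  m = 1001 → c = 111001, weight = 4.
  m = 0101 → c = 110110, weight = 4.
  m = 1101 → c = 101101, weight = 4.
  m = 0011 → c = 000101, weight = 2.
  m = 1011 → c = 011110, weight = 4.
  m = 0111 → c = 010001, weight = 2.
  m = 1111 → c = 001010, weight = 2.
Tally weights:
  weight 0: 1 codewords.
  weight 2: 6 codewords.
  weight 4: 9 codewords.
Minimum distance d = smallest w > 0 with A_w > 0 = 2.
Sanity: Σ A_w = 16 = 2^4 = 16 ✓.


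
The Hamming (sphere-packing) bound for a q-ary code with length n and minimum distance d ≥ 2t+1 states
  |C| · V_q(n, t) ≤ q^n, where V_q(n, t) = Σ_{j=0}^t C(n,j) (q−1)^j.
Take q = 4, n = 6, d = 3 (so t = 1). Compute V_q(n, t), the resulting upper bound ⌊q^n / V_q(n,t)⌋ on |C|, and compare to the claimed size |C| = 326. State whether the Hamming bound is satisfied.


V_q(n, t) = 19, q^n = 4096, Hamming bound = 215, |C| = 326 > bound (violated).

Step 1: Compute V_q(n, t) = Σ_{j=0}^1 C(n, j) (q−1)^j.
  j = 0: C(6,0)·(3)^0 = 1·1 = 1.
  j = 1: C(6,1)·(3)^1 = 6·3 = 18.
  V_q(n, t) = 1 + 18 = 19.
Step 2: q^n = 4^6 = 4096.
Step 3: Hamming bound ⌊q^n / V_q(n,t)⌋ = ⌊4096/19⌋ = 215.
Step 4: Compare |C| = 326 to 215: violated.
The claimed |C| lies above the Hamming bound, so no 4-ary code of length 6 with d ≥ 3 can have 326 codewords.


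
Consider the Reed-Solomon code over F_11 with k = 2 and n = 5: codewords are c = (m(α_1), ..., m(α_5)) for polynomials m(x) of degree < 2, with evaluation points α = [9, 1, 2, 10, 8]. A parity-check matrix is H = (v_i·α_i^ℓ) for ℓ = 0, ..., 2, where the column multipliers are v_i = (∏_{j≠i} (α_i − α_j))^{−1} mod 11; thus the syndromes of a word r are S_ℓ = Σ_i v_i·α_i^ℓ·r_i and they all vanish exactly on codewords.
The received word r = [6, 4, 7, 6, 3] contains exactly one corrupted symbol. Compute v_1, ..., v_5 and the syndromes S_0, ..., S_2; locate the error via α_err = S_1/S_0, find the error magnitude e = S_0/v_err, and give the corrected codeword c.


S = (8, 3, 8), error at position 4, error magnitude e = 8, c = [6, 4, 7, 9, 3].

Step 1: column multipliers v_i = (∏_{j≠i}(α_i − α_j))^{−1} mod 11.
  i = 1 (α = 9): (9−1)(9−2)(9−10)(9−8) = 8·7·(−1)·1 = −56 ≡ 10, so v_1 = 10^{−1} = 10 (mod 11).
  i = 2 (α = 1): (1−9)(1−2)(1−10)(1−8) = (−8)·(−1)·(−9)·(−7) = 504 ≡ 9, so v_2 = 9^{−1} = 5 (mod 11).
  i = 3 (α = 2): (2−9)(2−1)(2−10)(2−8) = (−7)·1·(−8)·(−6) = −336 ≡ 5, so v_3 = 5^{−1} = 9 (mod 11).
  i = 4 (α = 10): (10−9)(10−1)(10−2)(10−8) = 1·9·8·2 = 144 ≡ 1, so v_4 = 1^{−1} = 1 (mod 11).
  i = 5 (α = 8): (8−9)(8−1)(8−2)(8−10) = (−1)·7·6·(−2) = 84 ≡ 7, so v_5 = 7^{−1} = 8 (mod 11).
  v = [10, 5, 9, 1, 8].
Step 2: syndromes of r = [6, 4, 7, 6, 3] (all sums mod 11).
  S_0 = Σ v_i r_i = 10·6 + 5·4 + 9·7 + 1·6 + 8·3 = 173 ≡ 8.
  S_1 = Σ v_i α_i r_i = 10·9·6 + 5·1·4 + 9·2·7 + 1·10·6 + 8·8·3 = 938 ≡ 3.
  α_i^2 mod 11 = [4, 1, 4, 1, 9].
  S_2 = Σ v_i α_i^2 r_i = 10·4·6 + 5·1·4 + 9·4·7 + 1·1·6 + 8·9·3 = 734 ≡ 8.
  S = (8, 3, 8) ≠ 0, so r is not a codeword (an error is present).
Step 3: locate the error. For a single error e at position i, S_ℓ = v_i·e·α_i^ℓ, so α_err = S_1/S_0.
  S_0^{−1} = 8^{−1} = 7 (mod 11), so α_err = 3·7 = 21 ≡ 10 = α_4. Error position i = 4.
  Consistency check: S_2/S_1 = 8·4 = 32 ≡ 10 = α_err ✓ (single-error assumption holds).
Step 4: error magnitude e = S_0/v_4 = S_0·∏_{j≠4}(α_4 − α_j) = 8·1 = 8 ≡ 8 (mod 11).
Step 5: correct position 4: c_4 = r_4 − e = 6 − 8 ≡ 9 (mod 11). Hence c = [6, 4, 7, 9, 3].
  Check: interpolating c through the α_i gives m(x) = 1 + 3·x (degree < 2) with m(α_i) = c_i for every i, so c is indeed a codeword.


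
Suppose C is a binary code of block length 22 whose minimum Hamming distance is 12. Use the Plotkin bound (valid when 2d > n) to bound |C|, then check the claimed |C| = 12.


Plotkin bound M ≤ 12; given |C| = 12 ≤ bound (satisfied).

Check applicability: 2d = 24, n = 22.
2d − n = 2 > 0, so Plotkin applies.
Compute d/(2d−n) = 12/2 ≈ 6.0000.
⌊d/(2d−n)⌋ = 6.
Plotkin bound: M ≤ 2·6 = 12.
Given |C| = 12, check: satisfied.
This |C| is at the Plotkin bound.


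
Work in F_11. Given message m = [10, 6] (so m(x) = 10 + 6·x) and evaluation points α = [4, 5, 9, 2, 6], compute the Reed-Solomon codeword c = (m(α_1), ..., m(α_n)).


c = [1, 7, 9, 0, 2]

Message polynomial: m(x) = 10 + 6·x (mod 11).
For each evaluation point α_i, compute m(α_i) mod 11:
  α_1 = 4: Horner steps 6 → 1, so m(4) = 1.
  α_2 = 5: Horner steps 6 → 7, so m(5) = 7.
  α_3 = 9: Horner steps 6 → 9, so m(9) = 9.
  α_4 = 2: Horner steps 6 → 0, so m(2) = 0.
  α_5 = 6: Horner steps 6 → 2, so m(6) = 2.
Codeword c = [1, 7, 9, 0, 2] ∈ F_11^5.


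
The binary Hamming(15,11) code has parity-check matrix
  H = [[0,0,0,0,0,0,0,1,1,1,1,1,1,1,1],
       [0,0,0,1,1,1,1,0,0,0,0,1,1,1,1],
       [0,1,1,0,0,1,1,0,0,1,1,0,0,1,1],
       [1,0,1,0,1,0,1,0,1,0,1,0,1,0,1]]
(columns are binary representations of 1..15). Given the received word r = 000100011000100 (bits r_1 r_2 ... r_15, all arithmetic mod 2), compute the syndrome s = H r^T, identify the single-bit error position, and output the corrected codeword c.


s = (1, 0, 0, 0)^T, error position = 8, corrected codeword c = 000100001000100

Compute s = H r^T mod 2 one row at a time:
  s_1 = 1 + 1 + 0 + 0 + 0 + 1 + 0 + 0 = 3 ≡ 1 (mod 2).
  s_2 = 1 + 0 + 0 + 0 + 0 + 1 + 0 + 0 = 2 ≡ 0 (mod 2).
  s_3 = 0 + 0 + 0 + 0 + 0 + 0 + 0 + 0 = 0 ≡ 0 (mod 2).
  s_4 = 0 + 0 + 0 + 0 + 1 + 0 + 1 + 0 = 2 ≡ 0 (mod 2).
s = (1, 0, 0, 0)^T — this equals column 8 of H (binary 1000), so error is at position 8.
Correct: flip bit 8 of r = 000100011000100 to get c = 000100001000100.


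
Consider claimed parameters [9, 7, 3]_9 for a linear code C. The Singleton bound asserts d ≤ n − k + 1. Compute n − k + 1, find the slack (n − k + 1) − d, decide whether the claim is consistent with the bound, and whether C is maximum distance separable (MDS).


Singleton RHS = n − k + 1 = 3, slack = 0, bound satisfied, MDS.

Singleton bound: d ≤ n − k + 1.
Here n = 9, k = 7, so n − k + 1 = 3.
Given d = 3, check d ≤ 3: YES.
Slack = (n − k + 1) − d = 0.
The code is MDS (slack = 0).
Description: the claimed parameters are [9, 7, 3]_9; such a code would be MDS (meets Singleton bound).


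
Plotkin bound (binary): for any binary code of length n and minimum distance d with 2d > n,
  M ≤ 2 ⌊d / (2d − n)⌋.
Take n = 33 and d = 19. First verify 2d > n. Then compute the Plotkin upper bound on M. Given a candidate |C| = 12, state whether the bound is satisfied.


Plotkin bound M ≤ 6; given |C| = 12 > bound (violated).

Check applicability: 2d = 38, n = 33.
2d − n = 5 > 0, so Plotkin applies.
Compute d/(2d−n) = 19/5 ≈ 3.8000.
⌊d/(2d−n)⌋ = 3.
Plotkin bound: M ≤ 2·3 = 6.
Given |C| = 12, check: VIOLATED.
This |C| is above the Plotkin bound, so no binary code with n = 33, d = 19 and 12 codewords exists.


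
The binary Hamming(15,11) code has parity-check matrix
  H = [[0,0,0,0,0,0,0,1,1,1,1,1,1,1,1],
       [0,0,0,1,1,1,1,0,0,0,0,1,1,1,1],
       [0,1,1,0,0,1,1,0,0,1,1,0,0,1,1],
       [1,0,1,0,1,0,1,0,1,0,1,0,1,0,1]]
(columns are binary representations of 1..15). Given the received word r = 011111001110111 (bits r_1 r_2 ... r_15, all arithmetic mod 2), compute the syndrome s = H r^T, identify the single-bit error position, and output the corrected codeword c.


s = (0, 0, 1, 0)^T, error position = 2, corrected codeword c = 001111001110111

Compute s = H r^T mod 2 one row at a time:
  s_1 = 0 + 1 + 1 + 1 + 0 + 1 + 1 + 1 = 6 ≡ 0 (mod 2).
  s_2 = 1 + 1 + 1 + 0 + 0 + 1 + 1 + 1 = 6 ≡ 0 (mod 2).
  s_3 = 1 + 1 + 1 + 0 + 1 + 1 + 1 + 1 = 7 ≡ 1 (mod 2).
  s_4 = 0 + 1 + 1 + 0 + 1 + 1 + 1 + 1 = 6 ≡ 0 (mod 2).
s = (0, 0, 1, 0)^T — this equals column 2 of H (binary 0010), so error is at position 2.
Correct: flip bit 2 of r = 011111001110111 to get c = 001111001110111.


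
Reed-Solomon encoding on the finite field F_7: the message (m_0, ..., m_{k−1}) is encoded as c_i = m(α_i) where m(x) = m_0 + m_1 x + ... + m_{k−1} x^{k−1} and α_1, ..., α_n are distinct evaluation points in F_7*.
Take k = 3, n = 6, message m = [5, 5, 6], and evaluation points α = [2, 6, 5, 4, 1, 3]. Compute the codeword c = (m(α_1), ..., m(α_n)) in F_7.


c = [4, 6, 5, 2, 2, 4]

Message polynomial: m(x) = 5 + 5·x + 6·x^2 (mod 7).
For each evaluation point α_i, compute m(α_i) mod 7:
  α_1 = 2: Horner steps 6 → 3 → 4, so m(2) = 4.
  α_2 = 6: Horner steps 6 → 6 → 6, so m(6) = 6.
  α_3 = 5: Horner steps 6 → 0 → 5, so m(5) = 5.
  α_4 = 4: Horner steps 6 → 1 → 2, so m(4) = 2.
  α_5 = 1: Horner steps 6 → 4 → 2, so m(1) = 2.
  α_6 = 3: Horner steps 6 → 2 → 4, so m(3) = 4.
Codeword c = [4, 6, 5, 2, 2, 4] ∈ F_7^6.


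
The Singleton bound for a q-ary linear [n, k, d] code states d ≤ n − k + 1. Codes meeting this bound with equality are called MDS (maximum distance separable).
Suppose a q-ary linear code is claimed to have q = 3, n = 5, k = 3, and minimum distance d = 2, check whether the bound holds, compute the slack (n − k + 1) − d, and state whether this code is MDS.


Singleton RHS = n − k + 1 = 3, slack = 1, bound satisfied, not MDS.

Singleton bound: d ≤ n − k + 1.
Here n = 5, k = 3, so n − k + 1 = 3.
Given d = 2, check d ≤ 3: YES.
Slack = (n − k + 1) − d = 1.
The code is NOT MDS (slack = 1 > 0).
Description: the claimed parameters are [5, 3, 2]_3; such a code would be non-MDS.


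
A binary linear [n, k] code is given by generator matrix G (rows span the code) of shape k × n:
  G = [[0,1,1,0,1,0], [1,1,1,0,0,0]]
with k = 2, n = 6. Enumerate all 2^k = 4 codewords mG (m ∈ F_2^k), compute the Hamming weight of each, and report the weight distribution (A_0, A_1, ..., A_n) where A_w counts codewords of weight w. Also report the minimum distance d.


Weight distribution: A_0 = 1, A_2 = 1, A_3 = 2. Minimum distance d = 2.

Enumerate all 2^2 = 4 messages m ∈ F_2^2.
For each, compute codeword c = mG in F_2^6, then tally its weight.
  m = 00 → c = 000000, weight = 0.
  m = 10 → c = 011010, weight = 3.
  m = 01 → c = 111000, weight = 3.
  m = 11 → c = 100010, weight = 2.
Tally weights:
  weight 0: 1 codewords.
  weight 2: 1 codewords.
  weight 3: 2 codewords.
Minimum distance d = smallest w > 0 with A_w > 0 = 2.
Sanity: Σ A_w = 4 = 2^2 = 4 ✓.


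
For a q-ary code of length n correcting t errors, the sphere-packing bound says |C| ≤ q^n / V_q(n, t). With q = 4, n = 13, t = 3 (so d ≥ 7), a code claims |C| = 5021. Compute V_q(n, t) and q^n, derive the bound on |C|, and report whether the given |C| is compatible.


V_q(n, t) = 8464, q^n = 67108864, Hamming bound = 7928, |C| = 5021 ≤ bound (satisfied).

Step 1: Compute V_q(n, t) = Σ_{j=0}^3 C(n, j) (q−1)^j.
  j = 0: C(13,0)·(3)^0 = 1·1 = 1.
  j = 1: C(13,1)·(3)^1 = 13·3 = 39.
  j = 2: C(13,2)·(3)^2 = 78·9 = 702.
  j = 3: C(13,3)·(3)^3 = 286·27 = 7722.
  V_q(n, t) = 1 + 39 + 702 + 7722 = 8464.
Step 2: q^n = 4^13 = 67108864.
Step 3: Hamming bound ⌊q^n / V_q(n,t)⌋ = ⌊67108864/8464⌋ = 7928.
Step 4: Compare |C| = 5021 to 7928: satisfied.
The claimed |C| lies below the Hamming bound.


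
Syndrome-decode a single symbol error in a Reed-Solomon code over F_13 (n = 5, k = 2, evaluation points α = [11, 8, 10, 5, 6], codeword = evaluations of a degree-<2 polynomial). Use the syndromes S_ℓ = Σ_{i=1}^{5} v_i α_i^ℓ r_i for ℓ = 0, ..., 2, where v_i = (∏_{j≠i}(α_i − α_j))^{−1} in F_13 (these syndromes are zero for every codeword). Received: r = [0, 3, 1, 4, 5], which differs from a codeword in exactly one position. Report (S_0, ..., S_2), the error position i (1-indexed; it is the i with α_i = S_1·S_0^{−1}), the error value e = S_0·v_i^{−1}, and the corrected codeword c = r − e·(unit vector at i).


S = (2, 10, 11), error at position 4, error magnitude e = 11, c = [0, 3, 1, 6, 5].

Step 1: column multipliers v_i = (∏_{j≠i}(α_i − α_j))^{−1} mod 13.
  i = 1 (α = 11): (11−8)(11−10)(11−5)(11−6) = 3·1·6·5 = 90 ≡ 12, so v_1 = 12^{−1} = 12 (mod 13).
  i = 2 (α = 8): (8−11)(8−10)(8−5)(8−6) = (−3)·(−2)·3·2 = 36 ≡ 10, so v_2 = 10^{−1} = 4 (mod 13).
  i = 3 (α = 10): (10−11)(10−8)(10−5)(10−6) = (−1)·2·5·4 = −40 ≡ 12, so v_3 = 12^{−1} = 12 (mod 13).
  i = 4 (α = 5): (5−11)(5−8)(5−10)(5−6) = (−6)·(−3)·(−5)·(−1) = 90 ≡ 12, so v_4 = 12^{−1} = 12 (mod 13).
  i = 5 (α = 6): (6−11)(6−8)(6−10)(6−5) = (−5)·(−2)·(−4)·1 = −40 ≡ 12, so v_5 = 12^{−1} = 12 (mod 13).
  v = [12, 4, 12, 12, 12].
Step 2: syndromes of r = [0, 3, 1, 4, 5] (all sums mod 13).
  S_0 = Σ v_i r_i = 12·0 + 4·3 + 12·1 + 12·4 + 12·5 = 132 ≡ 2.
  S_1 = Σ v_i α_i r_i = 12·11·0 + 4·8·3 + 12·10·1 + 12·5·4 + 12·6·5 = 816 ≡ 10.
  α_i^2 mod 13 = [4, 12, 9, 12, 10].
  S_2 = Σ v_i α_i^2 r_i = 12·4·0 + 4·12·3 + 12·9·1 + 12·12·4 + 12·10·5 = 1428 ≡ 11.
  S = (2, 10, 11) ≠ 0, so r is not a codeword (an error is present).
Step 3: locate the error. For a single error e at position i, S_ℓ = v_i·e·α_i^ℓ, so α_err = S_1/S_0.
  S_0^{−1} = 2^{−1} = 7 (mod 13), so α_err = 10·7 = 70 ≡ 5 = α_4. Error position i = 4.
  Consistency check: S_2/S_1 = 11·4 = 44 ≡ 5 = α_err ✓ (single-error assumption holds).
Step 4: error magnitude e = S_0/v_4 = S_0·∏_{j≠4}(α_4 − α_j) = 2·12 = 24 ≡ 11 (mod 13).
Step 5: correct position 4: c_4 = r_4 − e = 4 − 11 ≡ 6 (mod 13). Hence c = [0, 3, 1, 6, 5].
  Check: interpolating c through the α_i gives m(x) = 11 + 12·x (degree < 2) with m(α_i) = c_i for every i, so c is indeed a codeword.


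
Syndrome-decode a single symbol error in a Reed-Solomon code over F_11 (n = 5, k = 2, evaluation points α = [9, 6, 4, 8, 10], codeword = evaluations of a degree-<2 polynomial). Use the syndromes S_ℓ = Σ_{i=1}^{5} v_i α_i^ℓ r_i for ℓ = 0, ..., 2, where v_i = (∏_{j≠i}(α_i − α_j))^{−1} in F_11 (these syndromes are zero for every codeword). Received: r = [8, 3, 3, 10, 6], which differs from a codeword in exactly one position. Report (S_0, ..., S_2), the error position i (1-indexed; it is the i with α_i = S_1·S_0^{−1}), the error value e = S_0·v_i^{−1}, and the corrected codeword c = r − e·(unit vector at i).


S = (2, 8, 10), error at position 3, error magnitude e = 7, c = [8, 3, 7, 10, 6].

Step 1: column multipliers v_i = (∏_{j≠i}(α_i − α_j))^{−1} mod 11.
  i = 1 (α = 9): (9−6)(9−4)(9−8)(9−10) = 3·5·1·(−1) = −15 ≡ 7, so v_1 = 7^{−1} = 8 (mod 11).
  i = 2 (α = 6): (6−9)(6−4)(6−8)(6−10) = (−3)·2·(−2)·(−4) = −48 ≡ 7, so v_2 = 7^{−1} = 8 (mod 11).
  i = 3 (α = 4): (4−9)(4−6)(4−8)(4−10) = (−5)·(−2)·(−4)·(−6) = 240 ≡ 9, so v_3 = 9^{−1} = 5 (mod 11).
  i = 4 (α = 8): (8−9)(8−6)(8−4)(8−10) = (−1)·2·4·(−2) = 16 ≡ 5, so v_4 = 5^{−1} = 9 (mod 11).
  i = 5 (α = 10): (10−9)(10−6)(10−4)(10−8) = 1·4·6·2 = 48 ≡ 4, so v_5 = 4^{−1} = 3 (mod 11).
  v = [8, 8, 5, 9, 3].
Step 2: syndromes of r = [8, 3, 3, 10, 6] (all sums mod 11).
  S_0 = Σ v_i r_i = 8·8 + 8·3 + 5·3 + 9·10 + 3·6 = 211 ≡ 2.
  S_1 = Σ v_i α_i r_i = 8·9·8 + 8·6·3 + 5·4·3 + 9·8·10 + 3·10·6 = 1680 ≡ 8.
  α_i^2 mod 11 = [4, 3, 5, 9, 1].
  S_2 = Σ v_i α_i^2 r_i = 8·4·8 + 8·3·3 + 5·5·3 + 9·9·10 + 3·1·6 = 1231 ≡ 10.
  S = (2, 8, 10) ≠ 0, so r is not a codeword (an error is present).
Step 3: locate the error. For a single error e at position i, S_ℓ = v_i·e·α_i^ℓ, so α_err = S_1/S_0.
  S_0^{−1} = 2^{−1} = 6 (mod 11), so α_err = 8·6 = 48 ≡ 4 = α_3. Error position i = 3.
  Consistency check: S_2/S_1 = 10·7 = 70 ≡ 4 = α_err ✓ (single-error assumption holds).
Step 4: error magnitude e = S_0/v_3 = S_0·∏_{j≠3}(α_3 − α_j) = 2·9 = 18 ≡ 7 (mod 11).
Step 5: correct position 3: c_3 = r_3 − e = 3 − 7 ≡ 7 (mod 11). Hence c = [8, 3, 7, 10, 6].
  Check: interpolating c through the α_i gives m(x) = 4 + 9·x (degree < 2) with m(α_i) = c_i for every i, so c is indeed a codeword.


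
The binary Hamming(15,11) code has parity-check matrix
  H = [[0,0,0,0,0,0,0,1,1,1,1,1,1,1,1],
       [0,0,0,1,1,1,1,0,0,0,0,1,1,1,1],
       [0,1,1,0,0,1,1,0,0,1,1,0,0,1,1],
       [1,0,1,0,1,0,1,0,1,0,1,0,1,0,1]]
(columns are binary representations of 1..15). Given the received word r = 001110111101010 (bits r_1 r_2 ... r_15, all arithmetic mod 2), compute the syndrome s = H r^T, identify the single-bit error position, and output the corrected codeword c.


s = (1, 1, 0, 0)^T, error position = 12, corrected codeword c = 001110111100010

Compute s = H r^T mod 2 one row at a time:
  s_1 = 1 + 1 + 1 + 0 + 1 + 0 + 1 + 0 = 5 ≡ 1 (mod 2).
  s_2 = 1 + 1 + 0 + 1 + 1 + 0 + 1 + 0 = 5 ≡ 1 (mod 2).
  s_3 = 0 + 1 + 0 + 1 + 1 + 0 + 1 + 0 = 4 ≡ 0 (mod 2).
  s_4 = 0 + 1 + 1 + 1 + 1 + 0 + 0 + 0 = 4 ≡ 0 (mod 2).
s = (1, 1, 0, 0)^T — this equals column 12 of H (binary 1100), so error is at position 12.
Correct: flip bit 12 of r = 001110111101010 to get c = 001110111100010.


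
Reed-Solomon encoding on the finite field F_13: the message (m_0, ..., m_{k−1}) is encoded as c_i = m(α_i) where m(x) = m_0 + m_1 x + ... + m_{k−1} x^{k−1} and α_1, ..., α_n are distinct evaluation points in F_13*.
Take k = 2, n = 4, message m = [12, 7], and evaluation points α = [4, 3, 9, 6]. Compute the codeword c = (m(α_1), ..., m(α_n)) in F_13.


c = [1, 7, 10, 2]

Message polynomial: m(x) = 12 + 7·x (mod 13).
For each evaluation point α_i, compute m(α_i) mod 13:
  α_1 = 4: Horner steps 7 → 1, so m(4) = 1.
  α_2 = 3: Horner steps 7 → 7, so m(3) = 7.
  α_3 = 9: Horner steps 7 → 10, so m(9) = 10.
  α_4 = 6: Horner steps 7 → 2, so m(6) = 2.
Codeword c = [1, 7, 10, 2] ∈ F_13^4.


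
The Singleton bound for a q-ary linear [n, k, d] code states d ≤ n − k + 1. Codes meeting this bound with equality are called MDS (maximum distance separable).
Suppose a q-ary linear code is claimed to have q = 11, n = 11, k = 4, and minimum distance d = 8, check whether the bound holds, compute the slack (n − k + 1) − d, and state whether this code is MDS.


Singleton RHS = n − k + 1 = 8, slack = 0, bound satisfied, MDS.

Singleton bound: d ≤ n − k + 1.
Here n = 11, k = 4, so n − k + 1 = 8.
Given d = 8, check d ≤ 8: YES.
Slack = (n − k + 1) − d = 0.
The code is MDS (slack = 0).
Description: the claimed parameters are [11, 4, 8]_11; such a code would be MDS (meets Singleton bound).


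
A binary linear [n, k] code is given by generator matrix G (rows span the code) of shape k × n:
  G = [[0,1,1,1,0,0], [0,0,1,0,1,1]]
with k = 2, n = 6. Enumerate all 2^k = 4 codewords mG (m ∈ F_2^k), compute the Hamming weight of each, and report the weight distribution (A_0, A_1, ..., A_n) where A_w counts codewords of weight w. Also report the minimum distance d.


Weight distribution: A_0 = 1, A_3 = 2, A_4 = 1. Minimum distance d = 3.

Enumerate all 2^2 = 4 messages m ∈ F_2^2.
For each, compute codeword c = mG in F_2^6, then tally its weight.
  m = 00 → c = 000000, weight = 0.
  m = 10 → c = 011100, weight = 3.
  m = 01 → c = 001011, weight = 3.
  m = 11 → c = 010111, weight = 4.
Tally weights:
  weight 0: 1 codewords.
  weight 3: 2 codewords.
  weight 4: 1 codewords.
Minimum distance d = smallest w > 0 with A_w > 0 = 3.
Sanity: Σ A_w = 4 = 2^2 = 4 ✓.


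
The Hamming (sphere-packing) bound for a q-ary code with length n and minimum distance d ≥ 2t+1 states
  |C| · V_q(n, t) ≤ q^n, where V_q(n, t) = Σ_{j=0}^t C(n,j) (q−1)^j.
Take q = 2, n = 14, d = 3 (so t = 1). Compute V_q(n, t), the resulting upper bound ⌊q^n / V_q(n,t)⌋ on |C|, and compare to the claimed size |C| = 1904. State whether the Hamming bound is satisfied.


V_q(n, t) = 15, q^n = 16384, Hamming bound = 1092, |C| = 1904 > bound (violated).

Step 1: Compute V_q(n, t) = Σ_{j=0}^1 C(n, j) (q−1)^j.
  j = 0: C(14,0)·(1)^0 = 1·1 = 1.
  j = 1: C(14,1)·(1)^1 = 14·1 = 14.
  V_q(n, t) = 1 + 14 = 15.
Step 2: q^n = 2^14 = 16384.
Step 3: Hamming bound ⌊q^n / V_q(n,t)⌋ = ⌊16384/15⌋ = 1092.
Step 4: Compare |C| = 1904 to 1092: violated.
The claimed |C| lies above the Hamming bound, so no 2-ary code of length 14 with d ≥ 3 can have 1904 codewords.


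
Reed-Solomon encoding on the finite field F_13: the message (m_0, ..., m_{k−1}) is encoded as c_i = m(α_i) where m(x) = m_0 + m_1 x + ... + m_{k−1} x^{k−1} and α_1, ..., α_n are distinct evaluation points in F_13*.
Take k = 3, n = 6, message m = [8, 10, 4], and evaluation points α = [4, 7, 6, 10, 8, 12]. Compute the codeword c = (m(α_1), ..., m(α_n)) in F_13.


c = [8, 1, 4, 1, 6, 2]

Message polynomial: m(x) = 8 + 10·x + 4·x^2 (mod 13).
For each evaluation point α_i, compute m(α_i) mod 13:
  α_1 = 4: Horner steps 4 → 0 → 8, so m(4) = 8.
  α_2 = 7: Horner steps 4 → 12 → 1, so m(7) = 1.
  α_3 = 6: Horner steps 4 → 8 → 4, so m(6) = 4.
  α_4 = 10: Horner steps 4 → 11 → 1, so m(10) = 1.
  α_5 = 8: Horner steps 4 → 3 → 6, so m(8) = 6.
  α_6 = 12: Horner steps 4 → 6 → 2, so m(12) = 2.
Codeword c = [8, 1, 4, 1, 6, 2] ∈ F_13^6.


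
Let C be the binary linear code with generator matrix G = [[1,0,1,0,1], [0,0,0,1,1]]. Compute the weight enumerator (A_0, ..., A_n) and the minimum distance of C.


Weight distribution: A_0 = 1, A_2 = 1, A_3 = 2. Minimum distance d = 2.

Enumerate all 2^2 = 4 messages m ∈ F_2^2.
For each, compute codeword c = mG in F_2^5, then tally its weight.
  m = 00 → c = 00000, weight = 0.
  m = 10 → c = 10101, weight = 3.
  m = 01 → c = 00011, weight = 2.
  m = 11 → c = 10110, weight = 3.
Tally weights:
  weight 0: 1 codewords.
  weight 2: 1 codewords.
  weight 3: 2 codewords.
Minimum distance d = smallest w > 0 with A_w > 0 = 2.
Sanity: Σ A_w = 4 = 2^2 = 4 ✓.


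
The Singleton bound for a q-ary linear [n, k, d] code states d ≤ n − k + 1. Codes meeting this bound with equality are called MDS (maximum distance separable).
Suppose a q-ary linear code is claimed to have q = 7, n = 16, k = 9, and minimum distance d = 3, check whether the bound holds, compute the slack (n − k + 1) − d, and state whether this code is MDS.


Singleton RHS = n − k + 1 = 8, slack = 5, bound satisfied, not MDS.

Singleton bound: d ≤ n − k + 1.
Here n = 16, k = 9, so n − k + 1 = 8.
Given d = 3, check d ≤ 8: YES.
Slack = (n − k + 1) − d = 5.
The code is NOT MDS (slack = 5 > 0).
Description: the claimed parameters are [16, 9, 3]_7; such a code would be non-MDS.


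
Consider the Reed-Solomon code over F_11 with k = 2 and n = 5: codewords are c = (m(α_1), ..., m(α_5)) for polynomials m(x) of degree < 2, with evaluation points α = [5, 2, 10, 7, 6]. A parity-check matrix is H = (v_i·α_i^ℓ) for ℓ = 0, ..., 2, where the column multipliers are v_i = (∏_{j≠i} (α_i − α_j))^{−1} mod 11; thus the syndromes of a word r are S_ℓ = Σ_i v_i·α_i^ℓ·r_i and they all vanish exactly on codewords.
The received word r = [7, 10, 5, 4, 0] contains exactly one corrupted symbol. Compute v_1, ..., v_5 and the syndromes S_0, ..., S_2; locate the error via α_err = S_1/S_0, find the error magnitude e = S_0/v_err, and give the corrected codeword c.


S = (10, 9, 7), error at position 2, error magnitude e = 4, c = [7, 6, 5, 4, 0].

Step 1: column multipliers v_i = (∏_{j≠i}(α_i − α_j))^{−1} mod 11.
  i = 1 (α = 5): (5−2)(5−10)(5−7)(5−6) = 3·(−5)·(−2)·(−1) = −30 ≡ 3, so v_1 = 3^{−1} = 4 (mod 11).
  i = 2 (α = 2): (2−5)(2−10)(2−7)(2−6) = (−3)·(−8)·(−5)·(−4) = 480 ≡ 7, so v_2 = 7^{−1} = 8 (mod 11).
  i = 3 (α = 10): (10−5)(10−2)(10−7)(10−6) = 5·8·3·4 = 480 ≡ 7, so v_3 = 7^{−1} = 8 (mod 11).
  i = 4 (α = 7): (7−5)(7−2)(7−10)(7−6) = 2·5·(−3)·1 = −30 ≡ 3, so v_4 = 3^{−1} = 4 (mod 11).
  i = 5 (α = 6): (6−5)(6−2)(6−10)(6−7) = 1·4·(−4)·(−1) = 16 ≡ 5, so v_5 = 5^{−1} = 9 (mod 11).
  v = [4, 8, 8, 4, 9].
Step 2: syndromes of r = [7, 10, 5, 4, 0] (all sums mod 11).
  S_0 = Σ v_i r_i = 4·7 + 8·10 + 8·5 + 4·4 + 9·0 = 164 ≡ 10.
  S_1 = Σ v_i α_i r_i = 4·5·7 + 8·2·10 + 8·10·5 + 4·7·4 + 9·6·0 = 812 ≡ 9.
  α_i^2 mod 11 = [3, 4, 1, 5, 3].
  S_2 = Σ v_i α_i^2 r_i = 4·3·7 + 8·4·10 + 8·1·5 + 4·5·4 + 9·3·0 = 524 ≡ 7.
  S = (10, 9, 7) ≠ 0, so r is not a codeword (an error is present).
Step 3: locate the error. For a single error e at position i, S_ℓ = v_i·e·α_i^ℓ, so α_err = S_1/S_0.
  S_0^{−1} = 10^{−1} = 10 (mod 11), so α_err = 9·10 = 90 ≡ 2 = α_2. Error position i = 2.
  Consistency check: S_2/S_1 = 7·5 = 35 ≡ 2 = α_err ✓ (single-error assumption holds).
Step 4: error magnitude e = S_0/v_2 = S_0·∏_{j≠2}(α_2 − α_j) = 10·7 = 70 ≡ 4 (mod 11).
Step 5: correct position 2: c_2 = r_2 − e = 10 − 4 ≡ 6 (mod 11). Hence c = [7, 6, 5, 4, 0].
  Check: interpolating c through the α_i gives m(x) = 9 + 4·x (degree < 2) with m(α_i) = c_i for every i, so c is indeed a codeword.


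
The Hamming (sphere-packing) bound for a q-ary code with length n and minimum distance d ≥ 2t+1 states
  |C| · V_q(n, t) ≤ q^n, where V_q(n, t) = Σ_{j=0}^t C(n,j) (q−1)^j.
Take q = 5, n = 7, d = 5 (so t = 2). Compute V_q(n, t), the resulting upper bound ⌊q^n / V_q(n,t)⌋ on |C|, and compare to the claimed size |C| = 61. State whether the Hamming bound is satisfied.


V_q(n, t) = 365, q^n = 78125, Hamming bound = 214, |C| = 61 ≤ bound (satisfied).

Step 1: Compute V_q(n, t) = Σ_{j=0}^2 C(n, j) (q−1)^j.
  j = 0: C(7,0)·(4)^0 = 1·1 = 1.
  j = 1: C(7,1)·(4)^1 = 7·4 = 28.
  j = 2: C(7,2)·(4)^2 = 21·16 = 336.
  V_q(n, t) = 1 + 28 + 336 = 365.
Step 2: q^n = 5^7 = 78125.
Step 3: Hamming bound ⌊q^n / V_q(n,t)⌋ = ⌊78125/365⌋ = 214.
Step 4: Compare |C| = 61 to 214: satisfied.
The claimed |C| lies below the Hamming bound.


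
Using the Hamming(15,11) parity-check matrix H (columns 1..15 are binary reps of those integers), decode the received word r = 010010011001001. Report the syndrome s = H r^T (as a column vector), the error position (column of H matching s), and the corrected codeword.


s = (0, 1, 0, 1)^T, error position = 5, corrected codeword c = 010000011001001

Compute s = H r^T mod 2 one row at a time:
  s_1 = 1 + 1 + 0 + 0 + 1 + 0 + 0 + 1 = 4 ≡ 0 (mod 2).
  s_2 = 0 + 1 + 0 + 0 + 1 + 0 + 0 + 1 = 3 ≡ 1 (mod 2).
  s_3 = 1 + 0 + 0 + 0 + 0 + 0 + 0 + 1 = 2 ≡ 0 (mod 2).
  s_4 = 0 + 0 + 1 + 0 + 1 + 0 + 0 + 1 = 3 ≡ 1 (mod 2).
s = (0, 1, 0, 1)^T — this equals column 5 of H (binary 0101), so error is at position 5.
Correct: flip bit 5 of r = 010010011001001 to get c = 010000011001001.


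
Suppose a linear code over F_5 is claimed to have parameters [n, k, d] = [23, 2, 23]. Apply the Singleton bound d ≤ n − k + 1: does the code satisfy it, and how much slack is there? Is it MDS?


Singleton RHS = n − k + 1 = 22, slack = -1, bound violated (no such code; not MDS).

Singleton bound: d ≤ n − k + 1.
Here n = 23, k = 2, so n − k + 1 = 22.
Given d = 23, check d ≤ 22: NO.
Slack = (n − k + 1) − d = -1.
The slack is negative: d = 23 exceeds n − k + 1 = 22 by 1, so the Singleton bound is violated and no linear [23, 2, 23]_5 code can exist. In particular it is not MDS (MDS requires d = n − k + 1 exactly).
Description: the claimed parameters are [23, 2, 23]_5; such a code would be impossible (violates the Singleton bound).


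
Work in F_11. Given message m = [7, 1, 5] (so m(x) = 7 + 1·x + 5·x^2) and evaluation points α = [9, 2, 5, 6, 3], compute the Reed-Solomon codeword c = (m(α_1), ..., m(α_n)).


c = [3, 7, 5, 6, 0]

Message polynomial: m(x) = 7 + 1·x + 5·x^2 (mod 11).
For each evaluation point α_i, compute m(α_i) mod 11:
  α_1 = 9: Horner steps 5 → 2 → 3, so m(9) = 3.
  α_2 = 2: Horner steps 5 → 0 → 7, so m(2) = 7.
  α_3 = 5: Horner steps 5 → 4 → 5, so m(5) = 5.
  α_4 = 6: Horner steps 5 → 9 → 6, so m(6) = 6.
  α_5 = 3: Horner steps 5 → 5 → 0, so m(3) = 0.
Codeword c = [3, 7, 5, 6, 0] ∈ F_11^5.


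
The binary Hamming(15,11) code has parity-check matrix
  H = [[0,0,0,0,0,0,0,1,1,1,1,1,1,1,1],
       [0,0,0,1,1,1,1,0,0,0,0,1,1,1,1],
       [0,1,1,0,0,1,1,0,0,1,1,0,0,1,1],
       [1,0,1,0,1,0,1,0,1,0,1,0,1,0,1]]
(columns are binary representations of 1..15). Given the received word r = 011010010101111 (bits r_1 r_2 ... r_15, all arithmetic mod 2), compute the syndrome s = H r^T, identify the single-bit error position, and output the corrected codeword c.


s = (0, 1, 1, 0)^T, error position = 6, corrected codeword c = 011011010101111

Compute s = H r^T mod 2 one row at a time:
  s_1 = 1 + 0 + 1 + 0 + 1 + 1 + 1 + 1 = 6 ≡ 0 (mod 2).
  s_2 = 0 + 1 + 0 + 0 + 1 + 1 + 1 + 1 = 5 ≡ 1 (mod 2).
  s_3 = 1 + 1 + 0 + 0 + 1 + 0 + 1 + 1 = 5 ≡ 1 (mod 2).
  s_4 = 0 + 1 + 1 + 0 + 0 + 0 + 1 + 1 = 4 ≡ 0 (mod 2).
s = (0, 1, 1, 0)^T — this equals column 6 of H (binary 0110), so error is at position 6.
Correct: flip bit 6 of r = 011010010101111 to get c = 011011010101111.


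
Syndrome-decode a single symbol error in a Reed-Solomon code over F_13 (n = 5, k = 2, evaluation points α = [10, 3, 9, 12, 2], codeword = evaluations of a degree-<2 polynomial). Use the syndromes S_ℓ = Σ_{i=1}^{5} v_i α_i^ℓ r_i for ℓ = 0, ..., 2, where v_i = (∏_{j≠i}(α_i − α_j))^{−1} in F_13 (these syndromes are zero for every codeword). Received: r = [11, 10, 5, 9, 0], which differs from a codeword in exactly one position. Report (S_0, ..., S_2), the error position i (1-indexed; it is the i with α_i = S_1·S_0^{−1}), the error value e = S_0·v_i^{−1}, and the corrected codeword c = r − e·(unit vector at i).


S = (7, 5, 11), error at position 1, error magnitude e = 9, c = [2, 10, 5, 9, 0].

Step 1: column multipliers v_i = (∏_{j≠i}(α_i − α_j))^{−1} mod 13.
  i = 1 (α = 10): (10−3)(10−9)(10−12)(10−2) = 7·1·(−2)·8 = −112 ≡ 5, so v_1 = 5^{−1} = 8 (mod 13).
  i = 2 (α = 3): (3−10)(3−9)(3−12)(3−2) = (−7)·(−6)·(−9)·1 = −378 ≡ 12, so v_2 = 12^{−1} = 12 (mod 13).
  i = 3 (α = 9): (9−10)(9−3)(9−12)(9−2) = (−1)·6·(−3)·7 = 126 ≡ 9, so v_3 = 9^{−1} = 3 (mod 13).
  i = 4 (α = 12): (12−10)(12−3)(12−9)(12−2) = 2·9·3·10 = 540 ≡ 7, so v_4 = 7^{−1} = 2 (mod 13).
  i = 5 (α = 2): (2−10)(2−3)(2−9)(2−12) = (−8)·(−1)·(−7)·(−10) = 560 ≡ 1, so v_5 = 1^{−1} = 1 (mod 13).
  v = [8, 12, 3, 2, 1].
Step 2: syndromes of r = [11, 10, 5, 9, 0] (all sums mod 13).
  S_0 = Σ v_i r_i = 8·11 + 12·10 + 3·5 + 2·9 + 1·0 = 241 ≡ 7.
  S_1 = Σ v_i α_i r_i = 8·10·11 + 12·3·10 + 3·9·5 + 2·12·9 + 1·2·0 = 1591 ≡ 5.
  α_i^2 mod 13 = [9, 9, 3, 1, 4].
  S_2 = Σ v_i α_i^2 r_i = 8·9·11 + 12·9·10 + 3·3·5 + 2·1·9 + 1·4·0 = 1935 ≡ 11.
  S = (7, 5, 11) ≠ 0, so r is not a codeword (an error is present).
Step 3: locate the error. For a single error e at position i, S_ℓ = v_i·e·α_i^ℓ, so α_err = S_1/S_0.
  S_0^{−1} = 7^{−1} = 2 (mod 13), so α_err = 5·2 = 10 ≡ 10 = α_1. Error position i = 1.
  Consistency check: S_2/S_1 = 11·8 = 88 ≡ 10 = α_err ✓ (single-error assumption holds).
Step 4: error magnitude e = S_0/v_1 = S_0·∏_{j≠1}(α_1 − α_j) = 7·5 = 35 ≡ 9 (mod 13).
Step 5: correct position 1: c_1 = r_1 − e = 11 − 9 ≡ 2 (mod 13). Hence c = [2, 10, 5, 9, 0].
  Check: interpolating c through the α_i gives m(x) = 6 + 10·x (degree < 2) with m(α_i) = c_i for every i, so c is indeed a codeword.
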